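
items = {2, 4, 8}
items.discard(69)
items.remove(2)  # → {4, 8}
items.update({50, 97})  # {4, 8, 50, 97}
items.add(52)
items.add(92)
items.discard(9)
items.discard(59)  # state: {4, 8, 50, 52, 92, 97}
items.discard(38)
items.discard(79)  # {4, 8, 50, 52, 92, 97}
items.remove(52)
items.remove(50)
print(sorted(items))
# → [4, 8, 92, 97]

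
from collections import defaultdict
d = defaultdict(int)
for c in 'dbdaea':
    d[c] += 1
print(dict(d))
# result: {'d': 2, 'b': 1, 'a': 2, 'e': 1}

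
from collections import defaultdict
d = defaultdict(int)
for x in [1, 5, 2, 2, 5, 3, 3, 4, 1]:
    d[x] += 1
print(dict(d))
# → {1: 2, 5: 2, 2: 2, 3: 2, 4: 1}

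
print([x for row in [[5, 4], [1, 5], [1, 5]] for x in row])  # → [5, 4, 1, 5, 1, 5]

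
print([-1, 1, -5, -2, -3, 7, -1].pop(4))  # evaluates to -3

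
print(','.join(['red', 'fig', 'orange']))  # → red,fig,orange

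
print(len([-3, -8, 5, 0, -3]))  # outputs 5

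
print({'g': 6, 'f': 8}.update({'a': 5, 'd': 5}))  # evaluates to None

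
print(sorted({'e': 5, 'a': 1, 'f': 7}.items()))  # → [('a', 1), ('e', 5), ('f', 7)]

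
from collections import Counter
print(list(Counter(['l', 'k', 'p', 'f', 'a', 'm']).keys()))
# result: ['l', 'k', 'p', 'f', 'a', 'm']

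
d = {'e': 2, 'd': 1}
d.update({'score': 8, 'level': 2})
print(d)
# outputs {'e': 2, 'd': 1, 'score': 8, 'level': 2}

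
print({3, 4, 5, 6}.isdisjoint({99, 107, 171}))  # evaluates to True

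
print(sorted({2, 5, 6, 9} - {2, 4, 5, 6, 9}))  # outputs []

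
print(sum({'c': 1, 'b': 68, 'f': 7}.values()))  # 76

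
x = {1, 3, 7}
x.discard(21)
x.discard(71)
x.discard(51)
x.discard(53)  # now {1, 3, 7}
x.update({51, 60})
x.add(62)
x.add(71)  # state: {1, 3, 7, 51, 60, 62, 71}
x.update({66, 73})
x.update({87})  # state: {1, 3, 7, 51, 60, 62, 66, 71, 73, 87}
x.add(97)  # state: {1, 3, 7, 51, 60, 62, 66, 71, 73, 87, 97}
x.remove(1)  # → {3, 7, 51, 60, 62, 66, 71, 73, 87, 97}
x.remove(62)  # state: {3, 7, 51, 60, 66, 71, 73, 87, 97}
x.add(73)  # {3, 7, 51, 60, 66, 71, 73, 87, 97}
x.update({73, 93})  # {3, 7, 51, 60, 66, 71, 73, 87, 93, 97}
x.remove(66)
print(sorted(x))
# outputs [3, 7, 51, 60, 71, 73, 87, 93, 97]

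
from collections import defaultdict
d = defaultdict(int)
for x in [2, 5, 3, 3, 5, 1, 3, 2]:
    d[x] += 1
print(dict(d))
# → {2: 2, 5: 2, 3: 3, 1: 1}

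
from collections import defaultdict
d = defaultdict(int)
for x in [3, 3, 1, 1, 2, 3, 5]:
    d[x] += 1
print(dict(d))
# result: {3: 3, 1: 2, 2: 1, 5: 1}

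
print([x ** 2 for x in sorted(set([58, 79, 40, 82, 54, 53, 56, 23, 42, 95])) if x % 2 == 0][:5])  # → [1600, 1764, 2916, 3136, 3364]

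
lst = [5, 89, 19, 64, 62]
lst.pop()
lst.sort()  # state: [5, 19, 64, 89]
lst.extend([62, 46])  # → [5, 19, 64, 89, 62, 46]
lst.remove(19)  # [5, 64, 89, 62, 46]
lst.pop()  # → 46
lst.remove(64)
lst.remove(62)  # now [5, 89]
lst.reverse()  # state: [89, 5]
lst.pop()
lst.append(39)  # [89, 39]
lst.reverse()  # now [39, 89]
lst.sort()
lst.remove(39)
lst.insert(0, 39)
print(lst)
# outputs [39, 89]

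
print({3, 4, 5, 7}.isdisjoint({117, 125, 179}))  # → True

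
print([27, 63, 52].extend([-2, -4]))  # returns None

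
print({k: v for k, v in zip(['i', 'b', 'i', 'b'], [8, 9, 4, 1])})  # {'i': 4, 'b': 1}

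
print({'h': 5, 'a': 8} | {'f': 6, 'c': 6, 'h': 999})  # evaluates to {'h': 999, 'a': 8, 'f': 6, 'c': 6}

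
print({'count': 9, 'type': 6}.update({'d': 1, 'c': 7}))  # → None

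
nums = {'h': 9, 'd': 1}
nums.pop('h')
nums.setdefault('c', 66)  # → 66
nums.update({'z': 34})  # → {'d': 1, 'c': 66, 'z': 34}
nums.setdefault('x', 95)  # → 95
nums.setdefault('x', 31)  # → 95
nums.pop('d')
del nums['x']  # {'c': 66, 'z': 34}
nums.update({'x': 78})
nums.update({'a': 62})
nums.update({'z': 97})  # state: {'c': 66, 'z': 97, 'x': 78, 'a': 62}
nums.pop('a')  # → 62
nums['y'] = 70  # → {'c': 66, 'z': 97, 'x': 78, 'y': 70}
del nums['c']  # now {'z': 97, 'x': 78, 'y': 70}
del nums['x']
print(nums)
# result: {'z': 97, 'y': 70}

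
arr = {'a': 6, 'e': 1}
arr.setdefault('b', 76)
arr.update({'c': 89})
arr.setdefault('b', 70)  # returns 76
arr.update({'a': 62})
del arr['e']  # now {'a': 62, 'b': 76, 'c': 89}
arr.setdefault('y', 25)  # 25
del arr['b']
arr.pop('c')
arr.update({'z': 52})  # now {'a': 62, 'y': 25, 'z': 52}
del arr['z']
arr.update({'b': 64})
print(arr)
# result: {'a': 62, 'y': 25, 'b': 64}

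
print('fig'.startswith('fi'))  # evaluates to True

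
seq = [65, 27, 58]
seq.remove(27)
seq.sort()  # [58, 65]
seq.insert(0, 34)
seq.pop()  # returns 65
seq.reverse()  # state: [58, 34]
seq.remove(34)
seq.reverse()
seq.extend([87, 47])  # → [58, 87, 47]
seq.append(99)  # [58, 87, 47, 99]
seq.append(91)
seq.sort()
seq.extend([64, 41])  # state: [47, 58, 87, 91, 99, 64, 41]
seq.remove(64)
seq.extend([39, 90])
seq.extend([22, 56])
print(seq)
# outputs [47, 58, 87, 91, 99, 41, 39, 90, 22, 56]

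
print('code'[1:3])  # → od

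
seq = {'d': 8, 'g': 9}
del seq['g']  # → {'d': 8}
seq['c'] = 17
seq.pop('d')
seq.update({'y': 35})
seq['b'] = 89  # {'c': 17, 'y': 35, 'b': 89}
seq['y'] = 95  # {'c': 17, 'y': 95, 'b': 89}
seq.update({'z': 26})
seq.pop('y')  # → 95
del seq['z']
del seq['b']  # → {'c': 17}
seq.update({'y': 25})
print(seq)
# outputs {'c': 17, 'y': 25}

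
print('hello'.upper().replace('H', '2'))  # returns 2ELLO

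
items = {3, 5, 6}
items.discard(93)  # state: {3, 5, 6}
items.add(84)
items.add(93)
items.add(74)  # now {3, 5, 6, 74, 84, 93}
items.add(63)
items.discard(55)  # {3, 5, 6, 63, 74, 84, 93}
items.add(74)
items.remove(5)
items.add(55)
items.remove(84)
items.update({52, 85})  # {3, 6, 52, 55, 63, 74, 85, 93}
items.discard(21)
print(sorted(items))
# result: [3, 6, 52, 55, 63, 74, 85, 93]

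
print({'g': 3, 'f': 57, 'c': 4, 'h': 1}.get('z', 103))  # 103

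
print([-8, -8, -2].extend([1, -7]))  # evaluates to None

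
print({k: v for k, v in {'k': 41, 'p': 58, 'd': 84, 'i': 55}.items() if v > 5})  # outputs {'k': 41, 'p': 58, 'd': 84, 'i': 55}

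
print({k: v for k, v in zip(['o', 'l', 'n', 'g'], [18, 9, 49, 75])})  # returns {'o': 18, 'l': 9, 'n': 49, 'g': 75}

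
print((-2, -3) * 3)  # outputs (-2, -3, -2, -3, -2, -3)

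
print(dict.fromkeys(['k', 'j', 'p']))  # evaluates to {'k': None, 'j': None, 'p': None}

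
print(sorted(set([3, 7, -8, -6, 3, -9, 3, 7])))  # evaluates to [-9, -8, -6, 3, 7]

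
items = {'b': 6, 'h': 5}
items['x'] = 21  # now {'b': 6, 'h': 5, 'x': 21}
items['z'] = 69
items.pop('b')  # 6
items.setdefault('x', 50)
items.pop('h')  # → 5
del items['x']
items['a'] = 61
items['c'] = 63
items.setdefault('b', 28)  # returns 28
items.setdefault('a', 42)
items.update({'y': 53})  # {'z': 69, 'a': 61, 'c': 63, 'b': 28, 'y': 53}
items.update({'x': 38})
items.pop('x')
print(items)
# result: {'z': 69, 'a': 61, 'c': 63, 'b': 28, 'y': 53}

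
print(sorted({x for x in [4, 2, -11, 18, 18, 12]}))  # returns [-11, 2, 4, 12, 18]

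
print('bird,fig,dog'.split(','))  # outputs ['bird', 'fig', 'dog']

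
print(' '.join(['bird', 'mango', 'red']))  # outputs bird mango red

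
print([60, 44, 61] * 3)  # [60, 44, 61, 60, 44, 61, 60, 44, 61]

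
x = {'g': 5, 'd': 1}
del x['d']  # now {'g': 5}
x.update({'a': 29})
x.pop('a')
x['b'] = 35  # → {'g': 5, 'b': 35}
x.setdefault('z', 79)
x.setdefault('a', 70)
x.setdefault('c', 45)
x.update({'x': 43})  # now {'g': 5, 'b': 35, 'z': 79, 'a': 70, 'c': 45, 'x': 43}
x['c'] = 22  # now {'g': 5, 'b': 35, 'z': 79, 'a': 70, 'c': 22, 'x': 43}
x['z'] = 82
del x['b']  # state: {'g': 5, 'z': 82, 'a': 70, 'c': 22, 'x': 43}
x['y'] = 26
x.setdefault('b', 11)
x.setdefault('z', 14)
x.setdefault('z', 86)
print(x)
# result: {'g': 5, 'z': 82, 'a': 70, 'c': 22, 'x': 43, 'y': 26, 'b': 11}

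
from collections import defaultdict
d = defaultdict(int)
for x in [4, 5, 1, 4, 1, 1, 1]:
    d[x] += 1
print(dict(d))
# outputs {4: 2, 5: 1, 1: 4}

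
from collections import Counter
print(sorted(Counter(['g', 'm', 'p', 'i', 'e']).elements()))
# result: ['e', 'g', 'i', 'm', 'p']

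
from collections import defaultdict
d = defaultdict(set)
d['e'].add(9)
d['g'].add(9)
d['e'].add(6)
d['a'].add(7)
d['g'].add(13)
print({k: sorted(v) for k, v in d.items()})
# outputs {'e': [6, 9], 'g': [9, 13], 'a': [7]}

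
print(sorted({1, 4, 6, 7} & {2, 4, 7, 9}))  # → [4, 7]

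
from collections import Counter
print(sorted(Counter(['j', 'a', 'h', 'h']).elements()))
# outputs ['a', 'h', 'h', 'j']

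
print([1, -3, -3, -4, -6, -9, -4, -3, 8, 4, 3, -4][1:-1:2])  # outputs [-3, -4, -9, -3, 4]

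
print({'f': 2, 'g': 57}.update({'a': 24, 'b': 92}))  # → None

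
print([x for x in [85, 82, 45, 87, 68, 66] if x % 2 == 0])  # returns [82, 68, 66]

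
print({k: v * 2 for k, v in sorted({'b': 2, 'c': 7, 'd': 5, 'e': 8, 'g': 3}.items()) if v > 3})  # {'c': 14, 'd': 10, 'e': 16}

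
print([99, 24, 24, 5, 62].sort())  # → None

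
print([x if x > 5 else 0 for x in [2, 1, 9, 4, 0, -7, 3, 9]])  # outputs [0, 0, 9, 0, 0, 0, 0, 9]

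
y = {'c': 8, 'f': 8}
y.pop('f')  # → 8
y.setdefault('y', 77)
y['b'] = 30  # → {'c': 8, 'y': 77, 'b': 30}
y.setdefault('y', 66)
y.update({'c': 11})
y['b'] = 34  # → {'c': 11, 'y': 77, 'b': 34}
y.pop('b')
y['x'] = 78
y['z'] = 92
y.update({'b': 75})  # {'c': 11, 'y': 77, 'x': 78, 'z': 92, 'b': 75}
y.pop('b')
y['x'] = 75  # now {'c': 11, 'y': 77, 'x': 75, 'z': 92}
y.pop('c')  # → 11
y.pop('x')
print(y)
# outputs {'y': 77, 'z': 92}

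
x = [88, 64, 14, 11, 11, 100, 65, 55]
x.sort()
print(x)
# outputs [11, 11, 14, 55, 64, 65, 88, 100]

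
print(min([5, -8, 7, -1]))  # -8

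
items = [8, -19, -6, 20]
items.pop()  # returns 20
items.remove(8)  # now [-19, -6]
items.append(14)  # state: [-19, -6, 14]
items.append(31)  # [-19, -6, 14, 31]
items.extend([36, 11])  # [-19, -6, 14, 31, 36, 11]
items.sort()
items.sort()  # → [-19, -6, 11, 14, 31, 36]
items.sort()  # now [-19, -6, 11, 14, 31, 36]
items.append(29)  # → [-19, -6, 11, 14, 31, 36, 29]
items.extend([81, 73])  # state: [-19, -6, 11, 14, 31, 36, 29, 81, 73]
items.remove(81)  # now [-19, -6, 11, 14, 31, 36, 29, 73]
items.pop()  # 73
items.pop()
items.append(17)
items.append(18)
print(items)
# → [-19, -6, 11, 14, 31, 36, 17, 18]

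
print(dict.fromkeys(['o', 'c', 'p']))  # {'o': None, 'c': None, 'p': None}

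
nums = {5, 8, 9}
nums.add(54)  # {5, 8, 9, 54}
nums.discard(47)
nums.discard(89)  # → {5, 8, 9, 54}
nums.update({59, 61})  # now {5, 8, 9, 54, 59, 61}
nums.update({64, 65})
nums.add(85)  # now {5, 8, 9, 54, 59, 61, 64, 65, 85}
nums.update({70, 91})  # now {5, 8, 9, 54, 59, 61, 64, 65, 70, 85, 91}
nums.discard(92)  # {5, 8, 9, 54, 59, 61, 64, 65, 70, 85, 91}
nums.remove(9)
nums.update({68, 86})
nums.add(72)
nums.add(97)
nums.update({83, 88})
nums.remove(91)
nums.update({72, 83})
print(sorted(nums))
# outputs [5, 8, 54, 59, 61, 64, 65, 68, 70, 72, 83, 85, 86, 88, 97]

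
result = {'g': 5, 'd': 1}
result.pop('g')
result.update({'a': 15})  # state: {'d': 1, 'a': 15}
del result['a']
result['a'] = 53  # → {'d': 1, 'a': 53}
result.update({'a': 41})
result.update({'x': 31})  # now {'d': 1, 'a': 41, 'x': 31}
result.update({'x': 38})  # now {'d': 1, 'a': 41, 'x': 38}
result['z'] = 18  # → {'d': 1, 'a': 41, 'x': 38, 'z': 18}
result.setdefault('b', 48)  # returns 48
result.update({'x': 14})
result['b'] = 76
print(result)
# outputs {'d': 1, 'a': 41, 'x': 14, 'z': 18, 'b': 76}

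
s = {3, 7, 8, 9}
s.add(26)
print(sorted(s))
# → [3, 7, 8, 9, 26]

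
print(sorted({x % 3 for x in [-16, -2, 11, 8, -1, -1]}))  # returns [1, 2]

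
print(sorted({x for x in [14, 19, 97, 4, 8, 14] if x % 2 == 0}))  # [4, 8, 14]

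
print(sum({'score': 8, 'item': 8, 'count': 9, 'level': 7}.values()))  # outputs 32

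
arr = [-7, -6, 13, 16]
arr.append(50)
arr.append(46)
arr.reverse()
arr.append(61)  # [46, 50, 16, 13, -6, -7, 61]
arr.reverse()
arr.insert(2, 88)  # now [61, -7, 88, -6, 13, 16, 50, 46]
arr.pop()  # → 46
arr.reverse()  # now [50, 16, 13, -6, 88, -7, 61]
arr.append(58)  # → [50, 16, 13, -6, 88, -7, 61, 58]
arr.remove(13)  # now [50, 16, -6, 88, -7, 61, 58]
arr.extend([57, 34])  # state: [50, 16, -6, 88, -7, 61, 58, 57, 34]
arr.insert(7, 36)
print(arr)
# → [50, 16, -6, 88, -7, 61, 58, 36, 57, 34]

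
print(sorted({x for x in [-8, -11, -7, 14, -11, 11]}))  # [-11, -8, -7, 11, 14]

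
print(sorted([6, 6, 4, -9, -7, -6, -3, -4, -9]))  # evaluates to [-9, -9, -7, -6, -4, -3, 4, 6, 6]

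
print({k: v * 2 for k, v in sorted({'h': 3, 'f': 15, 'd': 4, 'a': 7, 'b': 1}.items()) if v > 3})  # {'a': 14, 'd': 8, 'f': 30}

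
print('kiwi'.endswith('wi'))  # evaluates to True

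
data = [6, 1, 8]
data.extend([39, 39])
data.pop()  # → 39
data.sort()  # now [1, 6, 8, 39]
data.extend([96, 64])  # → [1, 6, 8, 39, 96, 64]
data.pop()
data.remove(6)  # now [1, 8, 39, 96]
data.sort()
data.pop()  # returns 96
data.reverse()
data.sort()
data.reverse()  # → [39, 8, 1]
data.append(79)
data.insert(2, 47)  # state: [39, 8, 47, 1, 79]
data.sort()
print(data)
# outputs [1, 8, 39, 47, 79]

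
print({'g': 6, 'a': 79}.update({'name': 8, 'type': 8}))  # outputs None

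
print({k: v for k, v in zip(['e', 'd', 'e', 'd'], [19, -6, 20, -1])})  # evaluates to {'e': 20, 'd': -1}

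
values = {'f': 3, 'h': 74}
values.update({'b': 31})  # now {'f': 3, 'h': 74, 'b': 31}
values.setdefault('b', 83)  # 31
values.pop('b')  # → 31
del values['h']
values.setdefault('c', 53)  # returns 53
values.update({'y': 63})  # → {'f': 3, 'c': 53, 'y': 63}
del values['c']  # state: {'f': 3, 'y': 63}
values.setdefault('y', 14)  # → 63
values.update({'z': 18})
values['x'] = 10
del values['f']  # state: {'y': 63, 'z': 18, 'x': 10}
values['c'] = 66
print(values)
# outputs {'y': 63, 'z': 18, 'x': 10, 'c': 66}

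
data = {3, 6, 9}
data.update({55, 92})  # {3, 6, 9, 55, 92}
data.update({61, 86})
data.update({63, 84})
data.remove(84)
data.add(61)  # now {3, 6, 9, 55, 61, 63, 86, 92}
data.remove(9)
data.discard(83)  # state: {3, 6, 55, 61, 63, 86, 92}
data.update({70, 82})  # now {3, 6, 55, 61, 63, 70, 82, 86, 92}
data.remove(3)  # {6, 55, 61, 63, 70, 82, 86, 92}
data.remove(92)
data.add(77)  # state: {6, 55, 61, 63, 70, 77, 82, 86}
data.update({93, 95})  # {6, 55, 61, 63, 70, 77, 82, 86, 93, 95}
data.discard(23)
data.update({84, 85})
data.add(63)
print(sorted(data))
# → [6, 55, 61, 63, 70, 77, 82, 84, 85, 86, 93, 95]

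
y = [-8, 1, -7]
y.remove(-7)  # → [-8, 1]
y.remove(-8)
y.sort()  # [1]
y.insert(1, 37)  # [1, 37]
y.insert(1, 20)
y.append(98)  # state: [1, 20, 37, 98]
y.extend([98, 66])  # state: [1, 20, 37, 98, 98, 66]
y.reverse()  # [66, 98, 98, 37, 20, 1]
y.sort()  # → [1, 20, 37, 66, 98, 98]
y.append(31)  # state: [1, 20, 37, 66, 98, 98, 31]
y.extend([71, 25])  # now [1, 20, 37, 66, 98, 98, 31, 71, 25]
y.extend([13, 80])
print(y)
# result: [1, 20, 37, 66, 98, 98, 31, 71, 25, 13, 80]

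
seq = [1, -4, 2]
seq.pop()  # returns 2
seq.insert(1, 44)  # [1, 44, -4]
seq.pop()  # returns -4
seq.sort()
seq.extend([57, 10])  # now [1, 44, 57, 10]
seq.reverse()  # [10, 57, 44, 1]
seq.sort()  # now [1, 10, 44, 57]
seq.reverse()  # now [57, 44, 10, 1]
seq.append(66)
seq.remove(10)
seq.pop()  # 66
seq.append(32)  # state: [57, 44, 1, 32]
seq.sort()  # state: [1, 32, 44, 57]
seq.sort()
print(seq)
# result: [1, 32, 44, 57]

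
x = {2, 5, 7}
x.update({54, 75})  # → {2, 5, 7, 54, 75}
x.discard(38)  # {2, 5, 7, 54, 75}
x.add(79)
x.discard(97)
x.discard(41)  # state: {2, 5, 7, 54, 75, 79}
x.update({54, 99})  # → {2, 5, 7, 54, 75, 79, 99}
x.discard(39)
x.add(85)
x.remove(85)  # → {2, 5, 7, 54, 75, 79, 99}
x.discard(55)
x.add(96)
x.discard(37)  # {2, 5, 7, 54, 75, 79, 96, 99}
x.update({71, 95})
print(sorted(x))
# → [2, 5, 7, 54, 71, 75, 79, 95, 96, 99]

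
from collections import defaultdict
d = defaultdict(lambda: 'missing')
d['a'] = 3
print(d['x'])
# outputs missing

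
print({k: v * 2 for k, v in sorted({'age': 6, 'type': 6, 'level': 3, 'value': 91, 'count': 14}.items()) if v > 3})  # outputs {'age': 12, 'count': 28, 'type': 12, 'value': 182}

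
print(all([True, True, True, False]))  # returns False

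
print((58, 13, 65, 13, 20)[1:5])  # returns (13, 65, 13, 20)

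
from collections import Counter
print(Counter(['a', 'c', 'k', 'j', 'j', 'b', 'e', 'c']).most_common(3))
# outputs [('c', 2), ('j', 2), ('a', 1)]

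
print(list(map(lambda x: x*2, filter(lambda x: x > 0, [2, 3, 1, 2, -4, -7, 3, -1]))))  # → [4, 6, 2, 4, 6]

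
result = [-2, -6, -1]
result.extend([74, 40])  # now [-2, -6, -1, 74, 40]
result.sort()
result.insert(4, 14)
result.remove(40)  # [-6, -2, -1, 14, 74]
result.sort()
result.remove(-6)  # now [-2, -1, 14, 74]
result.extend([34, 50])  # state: [-2, -1, 14, 74, 34, 50]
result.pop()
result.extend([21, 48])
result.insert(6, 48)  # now [-2, -1, 14, 74, 34, 21, 48, 48]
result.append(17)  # [-2, -1, 14, 74, 34, 21, 48, 48, 17]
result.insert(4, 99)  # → [-2, -1, 14, 74, 99, 34, 21, 48, 48, 17]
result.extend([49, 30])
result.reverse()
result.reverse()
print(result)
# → [-2, -1, 14, 74, 99, 34, 21, 48, 48, 17, 49, 30]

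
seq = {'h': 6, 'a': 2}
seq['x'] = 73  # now {'h': 6, 'a': 2, 'x': 73}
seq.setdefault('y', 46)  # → 46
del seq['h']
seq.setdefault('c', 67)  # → 67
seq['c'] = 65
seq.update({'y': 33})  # {'a': 2, 'x': 73, 'y': 33, 'c': 65}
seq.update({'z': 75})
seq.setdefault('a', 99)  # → 2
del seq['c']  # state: {'a': 2, 'x': 73, 'y': 33, 'z': 75}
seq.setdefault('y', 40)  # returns 33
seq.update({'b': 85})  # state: {'a': 2, 'x': 73, 'y': 33, 'z': 75, 'b': 85}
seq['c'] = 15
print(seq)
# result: {'a': 2, 'x': 73, 'y': 33, 'z': 75, 'b': 85, 'c': 15}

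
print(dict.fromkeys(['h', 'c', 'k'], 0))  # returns {'h': 0, 'c': 0, 'k': 0}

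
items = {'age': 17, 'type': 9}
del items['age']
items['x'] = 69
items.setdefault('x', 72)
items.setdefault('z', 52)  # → 52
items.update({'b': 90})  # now {'type': 9, 'x': 69, 'z': 52, 'b': 90}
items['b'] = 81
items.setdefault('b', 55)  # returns 81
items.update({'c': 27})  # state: {'type': 9, 'x': 69, 'z': 52, 'b': 81, 'c': 27}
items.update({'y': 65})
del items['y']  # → {'type': 9, 'x': 69, 'z': 52, 'b': 81, 'c': 27}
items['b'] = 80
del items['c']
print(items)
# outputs {'type': 9, 'x': 69, 'z': 52, 'b': 80}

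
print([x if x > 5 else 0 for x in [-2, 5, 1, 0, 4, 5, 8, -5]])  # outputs [0, 0, 0, 0, 0, 0, 8, 0]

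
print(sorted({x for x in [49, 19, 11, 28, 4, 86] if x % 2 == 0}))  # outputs [4, 28, 86]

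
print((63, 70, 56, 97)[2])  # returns 56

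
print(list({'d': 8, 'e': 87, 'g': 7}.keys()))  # ['d', 'e', 'g']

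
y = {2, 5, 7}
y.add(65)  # {2, 5, 7, 65}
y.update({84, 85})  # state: {2, 5, 7, 65, 84, 85}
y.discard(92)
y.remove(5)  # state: {2, 7, 65, 84, 85}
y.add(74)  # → {2, 7, 65, 74, 84, 85}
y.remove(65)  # {2, 7, 74, 84, 85}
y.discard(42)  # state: {2, 7, 74, 84, 85}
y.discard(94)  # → {2, 7, 74, 84, 85}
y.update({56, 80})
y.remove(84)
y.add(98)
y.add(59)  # {2, 7, 56, 59, 74, 80, 85, 98}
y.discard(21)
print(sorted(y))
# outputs [2, 7, 56, 59, 74, 80, 85, 98]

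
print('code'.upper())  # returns CODE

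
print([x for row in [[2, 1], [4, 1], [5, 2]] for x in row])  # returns [2, 1, 4, 1, 5, 2]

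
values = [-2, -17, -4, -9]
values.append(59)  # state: [-2, -17, -4, -9, 59]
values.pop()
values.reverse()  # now [-9, -4, -17, -2]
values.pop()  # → -2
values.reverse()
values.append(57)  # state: [-17, -4, -9, 57]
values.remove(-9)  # [-17, -4, 57]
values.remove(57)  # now [-17, -4]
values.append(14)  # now [-17, -4, 14]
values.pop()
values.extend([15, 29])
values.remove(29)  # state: [-17, -4, 15]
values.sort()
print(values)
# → [-17, -4, 15]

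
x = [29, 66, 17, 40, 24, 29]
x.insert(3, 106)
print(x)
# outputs [29, 66, 17, 106, 40, 24, 29]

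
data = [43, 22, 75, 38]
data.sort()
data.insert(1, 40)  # [22, 40, 38, 43, 75]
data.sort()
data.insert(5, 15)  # [22, 38, 40, 43, 75, 15]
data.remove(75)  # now [22, 38, 40, 43, 15]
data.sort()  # [15, 22, 38, 40, 43]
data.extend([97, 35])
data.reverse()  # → [35, 97, 43, 40, 38, 22, 15]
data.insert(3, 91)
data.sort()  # [15, 22, 35, 38, 40, 43, 91, 97]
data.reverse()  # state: [97, 91, 43, 40, 38, 35, 22, 15]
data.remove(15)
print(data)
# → [97, 91, 43, 40, 38, 35, 22]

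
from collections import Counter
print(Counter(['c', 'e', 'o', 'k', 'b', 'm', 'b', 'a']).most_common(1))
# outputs [('b', 2)]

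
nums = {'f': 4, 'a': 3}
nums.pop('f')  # 4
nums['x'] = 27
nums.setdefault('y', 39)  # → 39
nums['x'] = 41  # {'a': 3, 'x': 41, 'y': 39}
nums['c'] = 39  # {'a': 3, 'x': 41, 'y': 39, 'c': 39}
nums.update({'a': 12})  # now {'a': 12, 'x': 41, 'y': 39, 'c': 39}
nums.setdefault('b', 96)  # 96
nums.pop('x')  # 41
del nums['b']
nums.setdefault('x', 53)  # 53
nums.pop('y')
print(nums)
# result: {'a': 12, 'c': 39, 'x': 53}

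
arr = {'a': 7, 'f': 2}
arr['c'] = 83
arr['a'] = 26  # {'a': 26, 'f': 2, 'c': 83}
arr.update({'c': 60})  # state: {'a': 26, 'f': 2, 'c': 60}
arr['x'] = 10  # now {'a': 26, 'f': 2, 'c': 60, 'x': 10}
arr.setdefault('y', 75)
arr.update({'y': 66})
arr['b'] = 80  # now {'a': 26, 'f': 2, 'c': 60, 'x': 10, 'y': 66, 'b': 80}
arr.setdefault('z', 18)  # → 18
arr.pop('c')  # 60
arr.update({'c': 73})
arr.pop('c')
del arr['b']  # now {'a': 26, 'f': 2, 'x': 10, 'y': 66, 'z': 18}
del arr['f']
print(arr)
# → {'a': 26, 'x': 10, 'y': 66, 'z': 18}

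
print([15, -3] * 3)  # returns [15, -3, 15, -3, 15, -3]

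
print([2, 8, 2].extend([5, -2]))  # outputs None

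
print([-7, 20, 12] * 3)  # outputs [-7, 20, 12, -7, 20, 12, -7, 20, 12]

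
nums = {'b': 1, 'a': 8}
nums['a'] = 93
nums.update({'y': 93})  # {'b': 1, 'a': 93, 'y': 93}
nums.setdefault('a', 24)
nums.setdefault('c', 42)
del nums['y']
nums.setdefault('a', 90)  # 93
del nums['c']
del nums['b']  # {'a': 93}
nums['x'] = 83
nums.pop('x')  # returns 83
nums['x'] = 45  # {'a': 93, 'x': 45}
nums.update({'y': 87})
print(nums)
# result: {'a': 93, 'x': 45, 'y': 87}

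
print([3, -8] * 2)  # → [3, -8, 3, -8]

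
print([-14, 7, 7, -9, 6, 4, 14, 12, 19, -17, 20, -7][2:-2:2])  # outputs [7, 6, 14, 19]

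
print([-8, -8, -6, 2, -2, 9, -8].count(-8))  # 3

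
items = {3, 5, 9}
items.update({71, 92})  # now {3, 5, 9, 71, 92}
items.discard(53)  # {3, 5, 9, 71, 92}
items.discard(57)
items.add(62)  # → {3, 5, 9, 62, 71, 92}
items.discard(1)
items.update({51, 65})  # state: {3, 5, 9, 51, 62, 65, 71, 92}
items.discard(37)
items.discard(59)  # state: {3, 5, 9, 51, 62, 65, 71, 92}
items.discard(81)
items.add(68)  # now {3, 5, 9, 51, 62, 65, 68, 71, 92}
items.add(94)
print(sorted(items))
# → [3, 5, 9, 51, 62, 65, 68, 71, 92, 94]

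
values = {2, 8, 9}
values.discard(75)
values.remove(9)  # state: {2, 8}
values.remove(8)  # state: {2}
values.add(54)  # {2, 54}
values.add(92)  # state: {2, 54, 92}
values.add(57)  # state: {2, 54, 57, 92}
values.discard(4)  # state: {2, 54, 57, 92}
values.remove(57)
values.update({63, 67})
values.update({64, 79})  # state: {2, 54, 63, 64, 67, 79, 92}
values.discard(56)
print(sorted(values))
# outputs [2, 54, 63, 64, 67, 79, 92]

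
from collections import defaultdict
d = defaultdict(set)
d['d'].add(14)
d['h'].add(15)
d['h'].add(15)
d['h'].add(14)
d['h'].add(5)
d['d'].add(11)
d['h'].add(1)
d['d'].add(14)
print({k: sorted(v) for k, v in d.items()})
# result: {'d': [11, 14], 'h': [1, 5, 14, 15]}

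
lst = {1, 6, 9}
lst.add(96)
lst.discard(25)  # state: {1, 6, 9, 96}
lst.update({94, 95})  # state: {1, 6, 9, 94, 95, 96}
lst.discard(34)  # {1, 6, 9, 94, 95, 96}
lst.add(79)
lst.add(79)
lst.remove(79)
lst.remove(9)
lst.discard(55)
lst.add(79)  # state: {1, 6, 79, 94, 95, 96}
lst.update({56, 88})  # {1, 6, 56, 79, 88, 94, 95, 96}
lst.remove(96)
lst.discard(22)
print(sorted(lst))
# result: [1, 6, 56, 79, 88, 94, 95]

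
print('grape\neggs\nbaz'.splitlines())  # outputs ['grape', 'eggs', 'baz']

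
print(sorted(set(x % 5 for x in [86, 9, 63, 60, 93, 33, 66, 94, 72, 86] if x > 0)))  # [0, 1, 2, 3, 4]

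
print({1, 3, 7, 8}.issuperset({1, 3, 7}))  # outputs True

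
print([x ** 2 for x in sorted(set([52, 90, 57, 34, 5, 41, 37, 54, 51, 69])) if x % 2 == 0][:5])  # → [1156, 2704, 2916, 8100]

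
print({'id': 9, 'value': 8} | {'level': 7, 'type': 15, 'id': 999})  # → {'id': 999, 'value': 8, 'level': 7, 'type': 15}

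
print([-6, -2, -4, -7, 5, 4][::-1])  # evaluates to [4, 5, -7, -4, -2, -6]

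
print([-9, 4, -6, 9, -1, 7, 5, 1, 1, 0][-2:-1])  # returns [1]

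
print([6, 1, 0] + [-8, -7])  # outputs [6, 1, 0, -8, -7]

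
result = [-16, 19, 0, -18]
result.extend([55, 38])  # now [-16, 19, 0, -18, 55, 38]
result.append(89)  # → [-16, 19, 0, -18, 55, 38, 89]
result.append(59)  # [-16, 19, 0, -18, 55, 38, 89, 59]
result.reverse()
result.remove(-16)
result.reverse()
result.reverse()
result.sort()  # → [-18, 0, 19, 38, 55, 59, 89]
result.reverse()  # [89, 59, 55, 38, 19, 0, -18]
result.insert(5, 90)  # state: [89, 59, 55, 38, 19, 90, 0, -18]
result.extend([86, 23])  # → [89, 59, 55, 38, 19, 90, 0, -18, 86, 23]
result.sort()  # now [-18, 0, 19, 23, 38, 55, 59, 86, 89, 90]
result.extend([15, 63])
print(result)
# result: [-18, 0, 19, 23, 38, 55, 59, 86, 89, 90, 15, 63]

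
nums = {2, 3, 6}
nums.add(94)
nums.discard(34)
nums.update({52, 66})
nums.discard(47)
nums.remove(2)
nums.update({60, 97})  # {3, 6, 52, 60, 66, 94, 97}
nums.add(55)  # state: {3, 6, 52, 55, 60, 66, 94, 97}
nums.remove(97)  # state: {3, 6, 52, 55, 60, 66, 94}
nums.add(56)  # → {3, 6, 52, 55, 56, 60, 66, 94}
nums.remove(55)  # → {3, 6, 52, 56, 60, 66, 94}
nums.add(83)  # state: {3, 6, 52, 56, 60, 66, 83, 94}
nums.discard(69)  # {3, 6, 52, 56, 60, 66, 83, 94}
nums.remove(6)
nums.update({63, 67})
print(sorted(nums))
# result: [3, 52, 56, 60, 63, 66, 67, 83, 94]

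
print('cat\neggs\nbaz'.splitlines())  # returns ['cat', 'eggs', 'baz']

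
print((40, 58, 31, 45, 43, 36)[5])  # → 36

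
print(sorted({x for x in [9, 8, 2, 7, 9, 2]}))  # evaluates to [2, 7, 8, 9]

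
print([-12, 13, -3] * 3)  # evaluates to [-12, 13, -3, -12, 13, -3, -12, 13, -3]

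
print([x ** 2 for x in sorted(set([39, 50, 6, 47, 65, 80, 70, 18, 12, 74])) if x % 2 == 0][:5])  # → [36, 144, 324, 2500, 4900]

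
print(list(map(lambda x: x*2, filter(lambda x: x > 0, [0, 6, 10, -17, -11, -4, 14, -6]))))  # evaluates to [12, 20, 28]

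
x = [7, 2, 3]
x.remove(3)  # [7, 2]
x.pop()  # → 2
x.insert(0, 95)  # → [95, 7]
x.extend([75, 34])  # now [95, 7, 75, 34]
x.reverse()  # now [34, 75, 7, 95]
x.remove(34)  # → [75, 7, 95]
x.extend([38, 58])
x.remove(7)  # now [75, 95, 38, 58]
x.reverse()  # [58, 38, 95, 75]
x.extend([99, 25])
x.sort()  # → [25, 38, 58, 75, 95, 99]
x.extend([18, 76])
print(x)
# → [25, 38, 58, 75, 95, 99, 18, 76]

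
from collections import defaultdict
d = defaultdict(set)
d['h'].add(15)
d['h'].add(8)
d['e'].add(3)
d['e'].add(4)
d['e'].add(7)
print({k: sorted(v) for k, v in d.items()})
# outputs {'h': [8, 15], 'e': [3, 4, 7]}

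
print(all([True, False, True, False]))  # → False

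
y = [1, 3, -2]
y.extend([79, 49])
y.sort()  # [-2, 1, 3, 49, 79]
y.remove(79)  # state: [-2, 1, 3, 49]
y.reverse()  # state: [49, 3, 1, -2]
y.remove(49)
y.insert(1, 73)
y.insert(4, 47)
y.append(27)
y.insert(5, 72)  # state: [3, 73, 1, -2, 47, 72, 27]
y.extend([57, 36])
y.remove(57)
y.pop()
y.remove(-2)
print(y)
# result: [3, 73, 1, 47, 72, 27]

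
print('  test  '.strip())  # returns test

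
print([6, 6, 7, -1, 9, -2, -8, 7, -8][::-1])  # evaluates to [-8, 7, -8, -2, 9, -1, 7, 6, 6]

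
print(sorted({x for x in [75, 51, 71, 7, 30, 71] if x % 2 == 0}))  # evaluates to [30]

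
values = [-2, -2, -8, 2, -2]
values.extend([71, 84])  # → [-2, -2, -8, 2, -2, 71, 84]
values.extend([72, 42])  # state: [-2, -2, -8, 2, -2, 71, 84, 72, 42]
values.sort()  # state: [-8, -2, -2, -2, 2, 42, 71, 72, 84]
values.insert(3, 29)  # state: [-8, -2, -2, 29, -2, 2, 42, 71, 72, 84]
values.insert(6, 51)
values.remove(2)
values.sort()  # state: [-8, -2, -2, -2, 29, 42, 51, 71, 72, 84]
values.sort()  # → [-8, -2, -2, -2, 29, 42, 51, 71, 72, 84]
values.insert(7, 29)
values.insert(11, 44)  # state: [-8, -2, -2, -2, 29, 42, 51, 29, 71, 72, 84, 44]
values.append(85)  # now [-8, -2, -2, -2, 29, 42, 51, 29, 71, 72, 84, 44, 85]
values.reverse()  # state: [85, 44, 84, 72, 71, 29, 51, 42, 29, -2, -2, -2, -8]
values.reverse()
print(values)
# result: [-8, -2, -2, -2, 29, 42, 51, 29, 71, 72, 84, 44, 85]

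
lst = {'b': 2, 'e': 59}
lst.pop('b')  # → 2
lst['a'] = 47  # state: {'e': 59, 'a': 47}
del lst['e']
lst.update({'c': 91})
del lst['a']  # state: {'c': 91}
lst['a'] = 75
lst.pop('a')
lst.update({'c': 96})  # {'c': 96}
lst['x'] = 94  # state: {'c': 96, 'x': 94}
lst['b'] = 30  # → {'c': 96, 'x': 94, 'b': 30}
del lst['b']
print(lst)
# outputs {'c': 96, 'x': 94}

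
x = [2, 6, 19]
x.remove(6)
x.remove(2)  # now [19]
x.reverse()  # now [19]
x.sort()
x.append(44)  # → [19, 44]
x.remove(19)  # [44]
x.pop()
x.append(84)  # [84]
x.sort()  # [84]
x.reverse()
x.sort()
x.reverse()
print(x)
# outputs [84]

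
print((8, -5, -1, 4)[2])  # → -1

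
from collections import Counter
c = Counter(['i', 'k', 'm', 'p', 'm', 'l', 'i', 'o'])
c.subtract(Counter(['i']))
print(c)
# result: Counter({'m': 2, 'i': 1, 'k': 1, 'p': 1, 'l': 1, 'o': 1})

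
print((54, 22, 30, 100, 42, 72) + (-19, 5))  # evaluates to (54, 22, 30, 100, 42, 72, -19, 5)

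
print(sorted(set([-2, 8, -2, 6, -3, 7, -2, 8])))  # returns [-3, -2, 6, 7, 8]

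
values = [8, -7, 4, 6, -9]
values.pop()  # -9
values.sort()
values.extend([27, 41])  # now [-7, 4, 6, 8, 27, 41]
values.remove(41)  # [-7, 4, 6, 8, 27]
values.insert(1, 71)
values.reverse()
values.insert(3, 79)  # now [27, 8, 6, 79, 4, 71, -7]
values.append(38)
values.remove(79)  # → [27, 8, 6, 4, 71, -7, 38]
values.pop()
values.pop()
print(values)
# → [27, 8, 6, 4, 71]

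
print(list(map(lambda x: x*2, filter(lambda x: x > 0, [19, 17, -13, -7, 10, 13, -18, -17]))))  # [38, 34, 20, 26]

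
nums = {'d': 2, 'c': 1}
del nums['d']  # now {'c': 1}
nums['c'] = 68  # {'c': 68}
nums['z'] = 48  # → {'c': 68, 'z': 48}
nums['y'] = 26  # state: {'c': 68, 'z': 48, 'y': 26}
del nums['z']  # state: {'c': 68, 'y': 26}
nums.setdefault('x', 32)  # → 32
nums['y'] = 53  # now {'c': 68, 'y': 53, 'x': 32}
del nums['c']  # {'y': 53, 'x': 32}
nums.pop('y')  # 53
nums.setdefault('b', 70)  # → 70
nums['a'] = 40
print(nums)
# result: {'x': 32, 'b': 70, 'a': 40}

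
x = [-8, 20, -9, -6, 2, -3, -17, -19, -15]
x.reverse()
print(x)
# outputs [-15, -19, -17, -3, 2, -6, -9, 20, -8]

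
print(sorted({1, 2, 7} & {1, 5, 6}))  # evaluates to [1]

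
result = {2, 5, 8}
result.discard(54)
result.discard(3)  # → {2, 5, 8}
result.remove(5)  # {2, 8}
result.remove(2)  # {8}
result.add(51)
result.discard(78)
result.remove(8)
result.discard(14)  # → {51}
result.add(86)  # {51, 86}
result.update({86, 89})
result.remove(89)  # {51, 86}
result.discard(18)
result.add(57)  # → {51, 57, 86}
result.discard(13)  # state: {51, 57, 86}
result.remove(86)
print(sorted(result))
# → [51, 57]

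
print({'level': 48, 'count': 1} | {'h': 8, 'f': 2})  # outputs {'level': 48, 'count': 1, 'h': 8, 'f': 2}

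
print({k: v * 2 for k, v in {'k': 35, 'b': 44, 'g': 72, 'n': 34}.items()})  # {'k': 70, 'b': 88, 'g': 144, 'n': 68}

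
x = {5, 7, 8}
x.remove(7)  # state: {5, 8}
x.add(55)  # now {5, 8, 55}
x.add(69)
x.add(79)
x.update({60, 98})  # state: {5, 8, 55, 60, 69, 79, 98}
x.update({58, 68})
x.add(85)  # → {5, 8, 55, 58, 60, 68, 69, 79, 85, 98}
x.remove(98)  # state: {5, 8, 55, 58, 60, 68, 69, 79, 85}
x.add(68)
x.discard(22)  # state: {5, 8, 55, 58, 60, 68, 69, 79, 85}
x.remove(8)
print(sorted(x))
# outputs [5, 55, 58, 60, 68, 69, 79, 85]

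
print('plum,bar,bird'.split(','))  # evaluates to ['plum', 'bar', 'bird']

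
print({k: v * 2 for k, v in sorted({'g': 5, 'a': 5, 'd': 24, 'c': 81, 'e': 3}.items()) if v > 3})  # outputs {'a': 10, 'c': 162, 'd': 48, 'g': 10}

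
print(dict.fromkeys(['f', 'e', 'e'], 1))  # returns {'f': 1, 'e': 1}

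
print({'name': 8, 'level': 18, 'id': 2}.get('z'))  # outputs None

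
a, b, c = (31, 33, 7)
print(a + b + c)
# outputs 71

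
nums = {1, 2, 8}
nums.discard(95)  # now {1, 2, 8}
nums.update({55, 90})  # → {1, 2, 8, 55, 90}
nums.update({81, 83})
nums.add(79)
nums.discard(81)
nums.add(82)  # {1, 2, 8, 55, 79, 82, 83, 90}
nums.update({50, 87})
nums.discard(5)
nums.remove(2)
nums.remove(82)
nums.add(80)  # {1, 8, 50, 55, 79, 80, 83, 87, 90}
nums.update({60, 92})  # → {1, 8, 50, 55, 60, 79, 80, 83, 87, 90, 92}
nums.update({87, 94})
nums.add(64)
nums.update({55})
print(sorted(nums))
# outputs [1, 8, 50, 55, 60, 64, 79, 80, 83, 87, 90, 92, 94]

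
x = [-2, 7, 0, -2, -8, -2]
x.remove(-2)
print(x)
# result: [7, 0, -2, -8, -2]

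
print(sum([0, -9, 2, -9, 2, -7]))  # -21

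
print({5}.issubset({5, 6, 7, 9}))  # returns True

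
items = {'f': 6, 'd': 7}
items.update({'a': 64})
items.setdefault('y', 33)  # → 33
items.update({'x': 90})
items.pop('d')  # 7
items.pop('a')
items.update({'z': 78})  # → {'f': 6, 'y': 33, 'x': 90, 'z': 78}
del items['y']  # {'f': 6, 'x': 90, 'z': 78}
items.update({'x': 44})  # {'f': 6, 'x': 44, 'z': 78}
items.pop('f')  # 6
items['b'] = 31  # {'x': 44, 'z': 78, 'b': 31}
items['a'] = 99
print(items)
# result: {'x': 44, 'z': 78, 'b': 31, 'a': 99}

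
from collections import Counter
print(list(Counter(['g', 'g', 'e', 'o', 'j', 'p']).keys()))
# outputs ['g', 'e', 'o', 'j', 'p']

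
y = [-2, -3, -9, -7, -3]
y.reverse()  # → [-3, -7, -9, -3, -2]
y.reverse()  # [-2, -3, -9, -7, -3]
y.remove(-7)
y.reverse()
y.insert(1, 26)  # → [-3, 26, -9, -3, -2]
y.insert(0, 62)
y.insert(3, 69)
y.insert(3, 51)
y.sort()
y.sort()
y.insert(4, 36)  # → [-9, -3, -3, -2, 36, 26, 51, 62, 69]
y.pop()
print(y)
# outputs [-9, -3, -3, -2, 36, 26, 51, 62]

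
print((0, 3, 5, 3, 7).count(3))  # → 2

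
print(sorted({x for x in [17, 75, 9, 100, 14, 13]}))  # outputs [9, 13, 14, 17, 75, 100]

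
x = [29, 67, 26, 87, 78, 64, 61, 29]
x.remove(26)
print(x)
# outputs [29, 67, 87, 78, 64, 61, 29]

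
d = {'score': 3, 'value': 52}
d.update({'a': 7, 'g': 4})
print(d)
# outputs {'score': 3, 'value': 52, 'a': 7, 'g': 4}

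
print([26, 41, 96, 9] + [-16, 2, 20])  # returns [26, 41, 96, 9, -16, 2, 20]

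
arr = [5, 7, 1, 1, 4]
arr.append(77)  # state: [5, 7, 1, 1, 4, 77]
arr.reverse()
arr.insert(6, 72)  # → [77, 4, 1, 1, 7, 5, 72]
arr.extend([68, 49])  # [77, 4, 1, 1, 7, 5, 72, 68, 49]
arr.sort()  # [1, 1, 4, 5, 7, 49, 68, 72, 77]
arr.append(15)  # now [1, 1, 4, 5, 7, 49, 68, 72, 77, 15]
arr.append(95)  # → [1, 1, 4, 5, 7, 49, 68, 72, 77, 15, 95]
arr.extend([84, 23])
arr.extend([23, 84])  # [1, 1, 4, 5, 7, 49, 68, 72, 77, 15, 95, 84, 23, 23, 84]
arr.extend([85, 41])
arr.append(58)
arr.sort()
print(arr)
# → [1, 1, 4, 5, 7, 15, 23, 23, 41, 49, 58, 68, 72, 77, 84, 84, 85, 95]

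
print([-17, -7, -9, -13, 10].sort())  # None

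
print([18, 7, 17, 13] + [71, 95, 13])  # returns [18, 7, 17, 13, 71, 95, 13]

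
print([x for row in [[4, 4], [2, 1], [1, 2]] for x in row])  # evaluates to [4, 4, 2, 1, 1, 2]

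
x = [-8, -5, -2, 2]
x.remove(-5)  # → [-8, -2, 2]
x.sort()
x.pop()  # 2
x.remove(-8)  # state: [-2]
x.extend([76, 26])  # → [-2, 76, 26]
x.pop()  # 26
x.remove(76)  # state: [-2]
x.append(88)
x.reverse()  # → [88, -2]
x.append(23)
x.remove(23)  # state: [88, -2]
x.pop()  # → -2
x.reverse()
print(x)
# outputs [88]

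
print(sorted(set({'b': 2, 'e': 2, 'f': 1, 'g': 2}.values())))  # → [1, 2]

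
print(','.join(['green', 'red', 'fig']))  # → green,red,fig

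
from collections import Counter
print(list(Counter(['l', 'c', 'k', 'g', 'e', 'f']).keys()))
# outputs ['l', 'c', 'k', 'g', 'e', 'f']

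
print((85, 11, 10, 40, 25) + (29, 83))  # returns (85, 11, 10, 40, 25, 29, 83)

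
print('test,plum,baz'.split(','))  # ['test', 'plum', 'baz']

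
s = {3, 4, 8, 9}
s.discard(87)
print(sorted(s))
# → [3, 4, 8, 9]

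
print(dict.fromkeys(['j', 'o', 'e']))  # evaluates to {'j': None, 'o': None, 'e': None}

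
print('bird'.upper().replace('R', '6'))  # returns BI6D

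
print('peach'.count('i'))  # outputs 0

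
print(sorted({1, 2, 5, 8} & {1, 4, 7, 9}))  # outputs [1]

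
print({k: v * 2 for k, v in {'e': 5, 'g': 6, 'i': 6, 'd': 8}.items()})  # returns {'e': 10, 'g': 12, 'i': 12, 'd': 16}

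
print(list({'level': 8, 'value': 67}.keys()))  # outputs ['level', 'value']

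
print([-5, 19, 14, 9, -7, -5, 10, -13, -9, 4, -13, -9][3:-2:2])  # [9, -5, -13, 4]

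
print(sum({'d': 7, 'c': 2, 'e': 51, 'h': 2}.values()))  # 62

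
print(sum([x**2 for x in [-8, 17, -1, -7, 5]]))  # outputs 428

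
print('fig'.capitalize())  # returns Fig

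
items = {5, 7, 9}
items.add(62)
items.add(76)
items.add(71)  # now {5, 7, 9, 62, 71, 76}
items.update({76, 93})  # {5, 7, 9, 62, 71, 76, 93}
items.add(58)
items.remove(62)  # {5, 7, 9, 58, 71, 76, 93}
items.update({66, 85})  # {5, 7, 9, 58, 66, 71, 76, 85, 93}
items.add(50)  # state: {5, 7, 9, 50, 58, 66, 71, 76, 85, 93}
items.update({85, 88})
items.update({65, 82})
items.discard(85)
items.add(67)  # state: {5, 7, 9, 50, 58, 65, 66, 67, 71, 76, 82, 88, 93}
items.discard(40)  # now {5, 7, 9, 50, 58, 65, 66, 67, 71, 76, 82, 88, 93}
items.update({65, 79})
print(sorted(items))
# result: [5, 7, 9, 50, 58, 65, 66, 67, 71, 76, 79, 82, 88, 93]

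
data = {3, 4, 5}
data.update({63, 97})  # {3, 4, 5, 63, 97}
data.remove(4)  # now {3, 5, 63, 97}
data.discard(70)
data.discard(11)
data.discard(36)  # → {3, 5, 63, 97}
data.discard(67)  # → {3, 5, 63, 97}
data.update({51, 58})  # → {3, 5, 51, 58, 63, 97}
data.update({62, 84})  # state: {3, 5, 51, 58, 62, 63, 84, 97}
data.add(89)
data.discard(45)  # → {3, 5, 51, 58, 62, 63, 84, 89, 97}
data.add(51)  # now {3, 5, 51, 58, 62, 63, 84, 89, 97}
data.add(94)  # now {3, 5, 51, 58, 62, 63, 84, 89, 94, 97}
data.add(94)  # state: {3, 5, 51, 58, 62, 63, 84, 89, 94, 97}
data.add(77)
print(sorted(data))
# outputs [3, 5, 51, 58, 62, 63, 77, 84, 89, 94, 97]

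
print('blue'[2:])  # ue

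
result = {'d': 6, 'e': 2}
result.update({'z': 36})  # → {'d': 6, 'e': 2, 'z': 36}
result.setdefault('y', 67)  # 67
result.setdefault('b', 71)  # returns 71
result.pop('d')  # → 6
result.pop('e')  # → 2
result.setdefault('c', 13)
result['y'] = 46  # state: {'z': 36, 'y': 46, 'b': 71, 'c': 13}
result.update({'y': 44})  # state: {'z': 36, 'y': 44, 'b': 71, 'c': 13}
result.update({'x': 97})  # {'z': 36, 'y': 44, 'b': 71, 'c': 13, 'x': 97}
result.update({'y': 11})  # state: {'z': 36, 'y': 11, 'b': 71, 'c': 13, 'x': 97}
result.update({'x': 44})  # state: {'z': 36, 'y': 11, 'b': 71, 'c': 13, 'x': 44}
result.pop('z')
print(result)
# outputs {'y': 11, 'b': 71, 'c': 13, 'x': 44}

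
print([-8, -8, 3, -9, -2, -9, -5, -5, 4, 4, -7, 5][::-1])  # [5, -7, 4, 4, -5, -5, -9, -2, -9, 3, -8, -8]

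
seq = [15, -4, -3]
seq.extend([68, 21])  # [15, -4, -3, 68, 21]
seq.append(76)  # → [15, -4, -3, 68, 21, 76]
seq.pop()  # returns 76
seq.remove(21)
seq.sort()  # [-4, -3, 15, 68]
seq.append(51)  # [-4, -3, 15, 68, 51]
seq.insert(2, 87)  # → [-4, -3, 87, 15, 68, 51]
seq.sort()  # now [-4, -3, 15, 51, 68, 87]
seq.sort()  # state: [-4, -3, 15, 51, 68, 87]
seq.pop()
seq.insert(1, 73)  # [-4, 73, -3, 15, 51, 68]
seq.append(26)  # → [-4, 73, -3, 15, 51, 68, 26]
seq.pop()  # 26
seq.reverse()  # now [68, 51, 15, -3, 73, -4]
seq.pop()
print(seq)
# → [68, 51, 15, -3, 73]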